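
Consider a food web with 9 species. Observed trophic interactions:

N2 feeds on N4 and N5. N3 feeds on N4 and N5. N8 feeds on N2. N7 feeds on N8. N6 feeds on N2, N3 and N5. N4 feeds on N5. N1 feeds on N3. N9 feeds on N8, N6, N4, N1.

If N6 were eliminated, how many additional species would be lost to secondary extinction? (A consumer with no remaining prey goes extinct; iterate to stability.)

0

Remove N6.
Every predator of it retains at least one other prey: N9 still has N4, N8, N1.
No consumer loses all prey, so no secondary extinctions occur.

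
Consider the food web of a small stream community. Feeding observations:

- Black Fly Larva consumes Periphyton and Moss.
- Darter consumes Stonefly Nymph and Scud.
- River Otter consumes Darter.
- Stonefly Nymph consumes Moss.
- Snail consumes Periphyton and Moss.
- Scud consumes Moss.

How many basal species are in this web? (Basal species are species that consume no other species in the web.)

Basal species (no prey listed): Moss, Periphyton.
Count: 2.

2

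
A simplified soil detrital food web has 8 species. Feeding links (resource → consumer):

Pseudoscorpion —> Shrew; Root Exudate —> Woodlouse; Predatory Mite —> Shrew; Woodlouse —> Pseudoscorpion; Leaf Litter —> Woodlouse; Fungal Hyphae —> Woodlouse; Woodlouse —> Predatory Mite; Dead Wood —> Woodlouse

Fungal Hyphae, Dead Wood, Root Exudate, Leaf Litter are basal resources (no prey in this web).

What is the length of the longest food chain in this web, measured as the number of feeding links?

3 links

One longest chain: Fungal Hyphae → Woodlouse → Pseudoscorpion → Shrew.
It has 4 species and 3 links.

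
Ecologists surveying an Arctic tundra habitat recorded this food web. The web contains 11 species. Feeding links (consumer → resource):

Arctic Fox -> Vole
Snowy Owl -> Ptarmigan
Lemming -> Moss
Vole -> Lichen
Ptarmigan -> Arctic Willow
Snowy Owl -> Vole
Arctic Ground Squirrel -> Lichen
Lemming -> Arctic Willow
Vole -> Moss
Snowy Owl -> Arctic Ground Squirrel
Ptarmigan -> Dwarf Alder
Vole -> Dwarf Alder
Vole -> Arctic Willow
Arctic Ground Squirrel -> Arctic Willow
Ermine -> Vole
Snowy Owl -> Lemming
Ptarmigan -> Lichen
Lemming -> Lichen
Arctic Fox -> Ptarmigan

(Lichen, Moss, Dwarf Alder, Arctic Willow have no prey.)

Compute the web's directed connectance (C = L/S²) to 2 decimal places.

The web has S = 11 species and L = 19 feeding links.
C = L / S² = 19 / 121 = 0.1570 ≈ 0.16.

C = 0.16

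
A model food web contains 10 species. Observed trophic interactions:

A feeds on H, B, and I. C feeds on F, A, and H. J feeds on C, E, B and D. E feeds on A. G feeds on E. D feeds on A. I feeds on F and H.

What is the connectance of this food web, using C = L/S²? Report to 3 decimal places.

The web has S = 10 species and L = 15 feeding links.
C = L / S² = 15 / 100 = 0.1500 ≈ 0.150.

C = 0.150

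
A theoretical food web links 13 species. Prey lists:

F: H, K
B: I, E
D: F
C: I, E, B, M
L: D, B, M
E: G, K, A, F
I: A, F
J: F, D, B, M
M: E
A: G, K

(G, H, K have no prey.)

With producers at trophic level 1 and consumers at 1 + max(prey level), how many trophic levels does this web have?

Producers (level 1): G, H, K.
G → A → I → B → J gives J level 5.
No species has a prey at level 5, so no species reaches level 6.

5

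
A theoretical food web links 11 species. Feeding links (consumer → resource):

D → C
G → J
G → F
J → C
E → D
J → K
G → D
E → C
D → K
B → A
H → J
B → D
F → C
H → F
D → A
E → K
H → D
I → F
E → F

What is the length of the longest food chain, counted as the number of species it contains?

One longest chain: C → F → I.
It has 3 species and 2 links.

3 species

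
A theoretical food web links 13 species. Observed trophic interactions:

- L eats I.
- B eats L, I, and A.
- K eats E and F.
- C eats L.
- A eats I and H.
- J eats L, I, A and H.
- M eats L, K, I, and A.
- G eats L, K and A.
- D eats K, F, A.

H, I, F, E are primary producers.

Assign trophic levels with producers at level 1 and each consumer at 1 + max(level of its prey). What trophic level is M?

Trophic level 3

H is a producer → level 1.
A eats H (level 1); other prey at levels: I 1 → level 2.
M eats A (level 2); other prey at levels: I 1, L 2, K 2 → level 3.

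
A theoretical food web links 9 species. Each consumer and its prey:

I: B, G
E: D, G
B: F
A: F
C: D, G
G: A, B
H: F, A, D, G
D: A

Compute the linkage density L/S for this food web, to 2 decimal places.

L/S = 1.67

There are L = 15 links among S = 9 species.
L/S = 15/9 = 1.6667 ≈ 1.67.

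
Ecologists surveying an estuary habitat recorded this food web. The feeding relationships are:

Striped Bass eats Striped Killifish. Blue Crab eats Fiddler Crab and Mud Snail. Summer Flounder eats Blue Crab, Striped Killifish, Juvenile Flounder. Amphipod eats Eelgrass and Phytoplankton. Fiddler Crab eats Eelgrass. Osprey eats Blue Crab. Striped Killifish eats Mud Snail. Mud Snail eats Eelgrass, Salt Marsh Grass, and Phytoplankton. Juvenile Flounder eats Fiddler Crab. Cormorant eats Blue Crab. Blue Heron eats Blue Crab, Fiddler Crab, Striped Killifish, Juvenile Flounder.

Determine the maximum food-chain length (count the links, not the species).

One longest chain: Eelgrass → Fiddler Crab → Juvenile Flounder → Blue Heron.
It has 4 species and 3 links.

3 links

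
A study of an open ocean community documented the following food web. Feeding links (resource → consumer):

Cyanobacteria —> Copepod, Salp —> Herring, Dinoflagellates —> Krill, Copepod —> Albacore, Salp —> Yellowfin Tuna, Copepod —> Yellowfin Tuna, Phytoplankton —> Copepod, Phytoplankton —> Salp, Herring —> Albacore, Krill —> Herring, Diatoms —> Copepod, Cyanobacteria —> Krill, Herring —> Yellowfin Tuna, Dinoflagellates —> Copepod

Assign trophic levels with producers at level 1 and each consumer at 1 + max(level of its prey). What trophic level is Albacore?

Trophic level 4

Cyanobacteria is a producer → level 1.
Krill eats Cyanobacteria (level 1); other prey at levels: Dinoflagellates 1 → level 2.
Herring eats Krill (level 2); other prey at levels: Salp 2 → level 3.
Albacore eats Herring (level 3); other prey at levels: Copepod 2 → level 4.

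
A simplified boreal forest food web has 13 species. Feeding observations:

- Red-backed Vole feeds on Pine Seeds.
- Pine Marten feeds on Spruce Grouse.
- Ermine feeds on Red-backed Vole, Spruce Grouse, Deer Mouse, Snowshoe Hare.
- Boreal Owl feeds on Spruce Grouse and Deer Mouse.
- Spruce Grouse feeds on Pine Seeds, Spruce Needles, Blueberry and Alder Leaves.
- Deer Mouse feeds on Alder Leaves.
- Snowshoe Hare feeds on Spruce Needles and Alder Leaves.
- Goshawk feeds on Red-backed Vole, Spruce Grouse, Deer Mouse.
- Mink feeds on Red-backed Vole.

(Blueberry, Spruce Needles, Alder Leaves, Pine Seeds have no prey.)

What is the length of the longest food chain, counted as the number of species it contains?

One longest chain: Alder Leaves → Deer Mouse → Boreal Owl.
It has 3 species and 2 links.

3 species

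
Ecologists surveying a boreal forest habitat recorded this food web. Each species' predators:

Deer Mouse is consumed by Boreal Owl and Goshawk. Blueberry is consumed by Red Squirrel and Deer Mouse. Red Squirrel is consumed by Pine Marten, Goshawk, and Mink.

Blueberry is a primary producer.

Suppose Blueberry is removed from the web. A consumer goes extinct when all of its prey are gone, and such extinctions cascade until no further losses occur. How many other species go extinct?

6

Remove Blueberry.
Round 1: Deer Mouse (all prey gone), Red Squirrel (all prey gone) → extinct.
Round 2: Boreal Owl (all prey gone), Pine Marten (all prey gone), Goshawk (all prey gone), Mink (all prey gone) → extinct.
No further losses. Total secondary extinctions: 6.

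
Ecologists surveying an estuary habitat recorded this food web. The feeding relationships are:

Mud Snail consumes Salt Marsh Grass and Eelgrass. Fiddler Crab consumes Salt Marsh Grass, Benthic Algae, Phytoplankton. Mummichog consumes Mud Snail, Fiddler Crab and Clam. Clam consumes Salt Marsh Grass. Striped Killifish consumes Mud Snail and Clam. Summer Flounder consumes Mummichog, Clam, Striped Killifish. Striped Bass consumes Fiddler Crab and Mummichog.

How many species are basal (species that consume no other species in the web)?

4

Basal species (no prey listed): Eelgrass, Salt Marsh Grass, Benthic Algae, Phytoplankton.
Count: 4.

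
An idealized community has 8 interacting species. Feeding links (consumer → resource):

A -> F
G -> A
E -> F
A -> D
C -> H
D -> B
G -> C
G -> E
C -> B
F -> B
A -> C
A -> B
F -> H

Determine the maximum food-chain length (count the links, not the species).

One longest chain: H → F → E → G.
It has 4 species and 3 links.

3 links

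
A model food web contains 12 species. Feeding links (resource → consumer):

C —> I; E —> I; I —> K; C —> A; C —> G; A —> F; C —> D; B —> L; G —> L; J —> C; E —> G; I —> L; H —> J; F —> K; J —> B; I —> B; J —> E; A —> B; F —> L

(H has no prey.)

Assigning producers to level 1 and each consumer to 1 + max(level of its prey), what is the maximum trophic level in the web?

Producers (level 1): H.
H → J → C → A → F → K gives K level 6.
No species has a prey at level 6, so no species reaches level 7.

6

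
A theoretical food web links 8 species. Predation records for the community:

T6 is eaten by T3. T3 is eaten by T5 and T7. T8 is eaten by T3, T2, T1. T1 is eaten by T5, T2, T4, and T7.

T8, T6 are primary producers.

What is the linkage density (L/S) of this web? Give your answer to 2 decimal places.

L/S = 1.25

There are L = 10 links among S = 8 species.
L/S = 10/8 = 1.2500 ≈ 1.25.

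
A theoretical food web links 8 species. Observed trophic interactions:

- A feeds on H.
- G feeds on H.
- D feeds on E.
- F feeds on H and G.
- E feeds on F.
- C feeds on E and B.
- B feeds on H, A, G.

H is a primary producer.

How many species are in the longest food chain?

5 species

One longest chain: H → G → F → E → C.
It has 5 species and 4 links.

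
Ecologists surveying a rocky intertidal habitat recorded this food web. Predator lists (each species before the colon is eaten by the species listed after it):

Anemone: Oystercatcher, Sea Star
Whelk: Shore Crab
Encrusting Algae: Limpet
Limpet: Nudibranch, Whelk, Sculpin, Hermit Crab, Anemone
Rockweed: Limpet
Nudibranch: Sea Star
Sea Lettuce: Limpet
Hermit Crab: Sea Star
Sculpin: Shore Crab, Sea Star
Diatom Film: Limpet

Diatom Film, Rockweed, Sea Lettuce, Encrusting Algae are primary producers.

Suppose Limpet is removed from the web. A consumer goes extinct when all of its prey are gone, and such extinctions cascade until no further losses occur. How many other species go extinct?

8

Remove Limpet.
Round 1: Nudibranch (all prey gone), Whelk (all prey gone), Sculpin (all prey gone), Hermit Crab (all prey gone), Anemone (all prey gone) → extinct.
Round 2: Shore Crab (all prey gone), Oystercatcher (all prey gone), Sea Star (all prey gone) → extinct.
No further losses. Total secondary extinctions: 8.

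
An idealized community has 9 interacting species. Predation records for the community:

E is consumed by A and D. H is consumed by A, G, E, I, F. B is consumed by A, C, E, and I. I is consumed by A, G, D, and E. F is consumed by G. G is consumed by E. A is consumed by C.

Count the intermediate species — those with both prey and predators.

Intermediate species (has both prey and predators): I, F, G, E, A.
Count: 5.

5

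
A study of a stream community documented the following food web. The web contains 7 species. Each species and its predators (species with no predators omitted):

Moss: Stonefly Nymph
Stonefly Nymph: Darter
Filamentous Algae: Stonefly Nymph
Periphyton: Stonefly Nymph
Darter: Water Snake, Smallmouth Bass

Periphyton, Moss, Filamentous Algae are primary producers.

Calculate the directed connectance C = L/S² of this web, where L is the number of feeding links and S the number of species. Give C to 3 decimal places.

C = 0.122

The web has S = 7 species and L = 6 feeding links.
C = L / S² = 6 / 49 = 0.1224 ≈ 0.122.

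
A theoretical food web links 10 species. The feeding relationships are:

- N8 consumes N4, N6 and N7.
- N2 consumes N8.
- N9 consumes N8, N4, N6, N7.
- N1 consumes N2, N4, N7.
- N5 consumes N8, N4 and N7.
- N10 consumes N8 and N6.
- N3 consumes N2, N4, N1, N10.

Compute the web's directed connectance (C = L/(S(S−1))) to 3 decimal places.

C = 0.222

The web has S = 10 species and L = 20 feeding links.
C = L / (S(S−1)) = 20 / 90 = 0.2222 ≈ 0.222.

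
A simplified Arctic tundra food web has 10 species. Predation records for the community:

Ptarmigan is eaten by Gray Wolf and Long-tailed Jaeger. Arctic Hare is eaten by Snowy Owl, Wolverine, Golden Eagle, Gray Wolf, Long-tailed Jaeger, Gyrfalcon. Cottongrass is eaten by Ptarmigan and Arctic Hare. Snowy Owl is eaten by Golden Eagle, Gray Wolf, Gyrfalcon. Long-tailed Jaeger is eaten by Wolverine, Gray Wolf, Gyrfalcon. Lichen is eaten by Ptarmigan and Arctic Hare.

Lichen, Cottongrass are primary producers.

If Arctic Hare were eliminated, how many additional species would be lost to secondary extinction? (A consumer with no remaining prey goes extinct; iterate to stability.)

Remove Arctic Hare.
Round 1: Snowy Owl (all prey gone) → extinct.
Round 2: Golden Eagle (all prey gone) → extinct.
No further losses. Total secondary extinctions: 2.

2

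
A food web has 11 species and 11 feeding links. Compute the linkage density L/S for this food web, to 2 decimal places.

There are L = 11 links among S = 11 species.
L/S = 11/11 = 1.0000 ≈ 1.00.

L/S = 1.00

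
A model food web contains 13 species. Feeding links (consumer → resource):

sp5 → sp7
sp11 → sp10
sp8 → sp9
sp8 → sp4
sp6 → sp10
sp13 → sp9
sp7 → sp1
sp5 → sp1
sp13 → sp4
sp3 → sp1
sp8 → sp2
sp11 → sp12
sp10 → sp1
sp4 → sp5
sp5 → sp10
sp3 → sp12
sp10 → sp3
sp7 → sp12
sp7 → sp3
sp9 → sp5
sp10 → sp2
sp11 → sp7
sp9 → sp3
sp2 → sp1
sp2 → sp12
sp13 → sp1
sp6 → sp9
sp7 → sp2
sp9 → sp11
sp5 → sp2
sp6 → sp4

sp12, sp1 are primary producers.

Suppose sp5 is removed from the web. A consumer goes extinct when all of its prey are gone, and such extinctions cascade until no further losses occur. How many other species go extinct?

Remove sp5.
Round 1: sp4 (all prey gone) → extinct.
No further losses. Total secondary extinctions: 1.

1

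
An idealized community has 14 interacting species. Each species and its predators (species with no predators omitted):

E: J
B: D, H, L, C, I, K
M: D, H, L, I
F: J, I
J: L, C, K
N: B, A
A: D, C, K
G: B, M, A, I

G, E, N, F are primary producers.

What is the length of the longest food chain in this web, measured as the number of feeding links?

2 links

One longest chain: G → B → D.
It has 3 species and 2 links.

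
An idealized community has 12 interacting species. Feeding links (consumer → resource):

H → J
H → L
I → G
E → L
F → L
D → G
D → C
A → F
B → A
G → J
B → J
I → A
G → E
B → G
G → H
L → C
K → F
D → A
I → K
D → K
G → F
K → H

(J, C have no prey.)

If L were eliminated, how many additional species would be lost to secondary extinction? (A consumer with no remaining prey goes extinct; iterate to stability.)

Remove L.
Round 1: E (all prey gone), F (all prey gone) → extinct.
Round 2: A (all prey gone) → extinct.
No further losses. Total secondary extinctions: 3.

3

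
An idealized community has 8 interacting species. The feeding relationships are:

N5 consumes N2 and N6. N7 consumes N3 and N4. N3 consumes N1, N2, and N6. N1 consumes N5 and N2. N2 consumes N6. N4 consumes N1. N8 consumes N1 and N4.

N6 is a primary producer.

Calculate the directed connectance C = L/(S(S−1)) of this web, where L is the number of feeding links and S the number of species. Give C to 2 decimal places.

The web has S = 8 species and L = 13 feeding links.
C = L / (S(S−1)) = 13 / 56 = 0.2321 ≈ 0.23.

C = 0.23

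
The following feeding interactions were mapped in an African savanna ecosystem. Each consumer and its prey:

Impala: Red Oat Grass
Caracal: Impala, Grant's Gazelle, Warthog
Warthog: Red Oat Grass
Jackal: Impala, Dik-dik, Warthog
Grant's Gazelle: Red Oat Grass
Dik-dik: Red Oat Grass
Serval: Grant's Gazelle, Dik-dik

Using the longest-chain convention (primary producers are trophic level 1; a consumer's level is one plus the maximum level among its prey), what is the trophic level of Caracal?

Red Oat Grass is a producer → level 1.
Impala eats Red Oat Grass → level 2.
Caracal eats Impala (level 2); other prey at levels: Grant's Gazelle 2, Warthog 2 → level 3.

Trophic level 3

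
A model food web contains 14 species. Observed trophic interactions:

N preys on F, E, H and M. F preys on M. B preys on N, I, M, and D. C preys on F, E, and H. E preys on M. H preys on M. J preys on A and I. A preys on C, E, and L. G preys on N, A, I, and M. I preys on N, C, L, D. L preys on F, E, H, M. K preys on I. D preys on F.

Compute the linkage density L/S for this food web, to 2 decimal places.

There are L = 33 links among S = 14 species.
L/S = 33/14 = 2.3571 ≈ 2.36.

L/S = 2.36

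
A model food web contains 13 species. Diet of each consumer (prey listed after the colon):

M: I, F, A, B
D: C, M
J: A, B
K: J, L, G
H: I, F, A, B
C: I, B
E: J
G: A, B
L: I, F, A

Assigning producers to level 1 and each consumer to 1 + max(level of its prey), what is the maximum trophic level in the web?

3

Producers (level 1): I, F, A, B.
A → J → E gives E level 3.
No species has a prey at level 3, so no species reaches level 4.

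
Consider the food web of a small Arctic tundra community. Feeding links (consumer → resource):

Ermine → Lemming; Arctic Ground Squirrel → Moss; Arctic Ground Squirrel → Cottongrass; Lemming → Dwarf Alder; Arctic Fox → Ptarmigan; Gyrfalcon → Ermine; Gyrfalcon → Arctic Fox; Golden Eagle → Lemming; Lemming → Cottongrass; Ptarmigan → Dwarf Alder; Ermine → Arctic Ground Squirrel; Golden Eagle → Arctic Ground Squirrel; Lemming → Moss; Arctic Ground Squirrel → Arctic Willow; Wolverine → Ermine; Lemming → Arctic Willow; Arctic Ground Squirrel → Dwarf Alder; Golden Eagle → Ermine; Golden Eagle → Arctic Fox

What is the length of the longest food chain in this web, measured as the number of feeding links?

One longest chain: Arctic Willow → Lemming → Ermine → Golden Eagle.
It has 4 species and 3 links.

3 links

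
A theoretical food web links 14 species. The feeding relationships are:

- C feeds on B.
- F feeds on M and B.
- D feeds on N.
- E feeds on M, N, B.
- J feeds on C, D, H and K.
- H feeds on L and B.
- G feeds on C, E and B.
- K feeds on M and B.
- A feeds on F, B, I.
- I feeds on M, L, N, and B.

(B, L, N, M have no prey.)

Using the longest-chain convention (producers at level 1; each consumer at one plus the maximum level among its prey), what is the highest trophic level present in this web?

Producers (level 1): B, L, N, M.
B → F → A gives A level 3.
No species has a prey at level 3, so no species reaches level 4.

3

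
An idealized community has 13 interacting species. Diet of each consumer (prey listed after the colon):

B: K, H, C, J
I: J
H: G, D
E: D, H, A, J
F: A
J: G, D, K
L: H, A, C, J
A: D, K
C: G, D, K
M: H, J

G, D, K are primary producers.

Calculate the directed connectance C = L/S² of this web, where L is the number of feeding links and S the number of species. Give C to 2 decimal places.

The web has S = 13 species and L = 26 feeding links.
C = L / S² = 26 / 169 = 0.1538 ≈ 0.15.

C = 0.15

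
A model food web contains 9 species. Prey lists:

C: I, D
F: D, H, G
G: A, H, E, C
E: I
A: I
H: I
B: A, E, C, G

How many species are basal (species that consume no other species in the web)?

Basal species (no prey listed): I, D.
Count: 2.

2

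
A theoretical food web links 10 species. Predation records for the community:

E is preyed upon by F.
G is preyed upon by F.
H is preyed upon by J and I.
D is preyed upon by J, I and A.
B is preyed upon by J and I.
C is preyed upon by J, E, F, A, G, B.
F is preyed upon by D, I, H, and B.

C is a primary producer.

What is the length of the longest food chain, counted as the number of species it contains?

5 species

One longest chain: C → G → F → H → I.
It has 5 species and 4 links.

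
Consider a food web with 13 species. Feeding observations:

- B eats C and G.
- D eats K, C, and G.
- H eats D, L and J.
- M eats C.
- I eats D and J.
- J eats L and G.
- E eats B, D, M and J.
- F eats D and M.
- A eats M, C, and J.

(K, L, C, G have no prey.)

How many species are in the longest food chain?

One longest chain: K → D → I.
It has 3 species and 2 links.

3 species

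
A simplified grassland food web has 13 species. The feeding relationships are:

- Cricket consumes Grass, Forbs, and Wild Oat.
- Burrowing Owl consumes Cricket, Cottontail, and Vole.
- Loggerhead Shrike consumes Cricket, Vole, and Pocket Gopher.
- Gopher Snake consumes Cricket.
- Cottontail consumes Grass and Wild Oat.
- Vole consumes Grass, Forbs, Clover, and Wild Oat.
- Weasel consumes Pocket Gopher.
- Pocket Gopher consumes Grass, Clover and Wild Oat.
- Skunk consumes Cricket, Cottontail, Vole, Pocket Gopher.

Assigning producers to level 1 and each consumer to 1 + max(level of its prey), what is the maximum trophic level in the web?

3

Producers (level 1): Grass, Clover, Wild Oat, Forbs.
Grass → Pocket Gopher → Loggerhead Shrike gives Loggerhead Shrike level 3.
No species has a prey at level 3, so no species reaches level 4.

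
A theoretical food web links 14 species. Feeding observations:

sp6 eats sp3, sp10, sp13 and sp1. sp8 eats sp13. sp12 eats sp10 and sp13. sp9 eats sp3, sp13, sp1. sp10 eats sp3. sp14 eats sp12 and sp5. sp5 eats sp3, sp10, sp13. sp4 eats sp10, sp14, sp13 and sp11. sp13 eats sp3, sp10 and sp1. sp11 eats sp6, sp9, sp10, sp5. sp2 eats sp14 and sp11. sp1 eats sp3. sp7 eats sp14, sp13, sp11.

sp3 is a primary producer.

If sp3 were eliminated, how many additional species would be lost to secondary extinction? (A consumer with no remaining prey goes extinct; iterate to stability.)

13

Remove sp3.
Round 1: sp10 (all prey gone), sp1 (all prey gone) → extinct.
Round 2: sp13 (all prey gone) → extinct.
Round 3: sp12 (all prey gone), sp6 (all prey gone), sp8 (all prey gone), sp9 (all prey gone), sp5 (all prey gone) → extinct.
Round 4: sp11 (all prey gone), sp14 (all prey gone) → extinct.
Round 5: sp2 (all prey gone), sp4 (all prey gone), sp7 (all prey gone) → extinct.
No further losses. Total secondary extinctions: 13.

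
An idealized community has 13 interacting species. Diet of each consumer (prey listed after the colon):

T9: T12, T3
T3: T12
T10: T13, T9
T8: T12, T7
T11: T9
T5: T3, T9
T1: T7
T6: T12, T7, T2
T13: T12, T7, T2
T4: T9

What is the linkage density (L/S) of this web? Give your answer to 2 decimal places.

There are L = 18 links among S = 13 species.
L/S = 18/13 = 1.3846 ≈ 1.38.

L/S = 1.38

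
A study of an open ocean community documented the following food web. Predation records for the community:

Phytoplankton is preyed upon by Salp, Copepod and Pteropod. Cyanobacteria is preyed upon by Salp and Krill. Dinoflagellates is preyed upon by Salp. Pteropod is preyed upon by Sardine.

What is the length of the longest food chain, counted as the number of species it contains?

3 species

One longest chain: Phytoplankton → Pteropod → Sardine.
It has 3 species and 2 links.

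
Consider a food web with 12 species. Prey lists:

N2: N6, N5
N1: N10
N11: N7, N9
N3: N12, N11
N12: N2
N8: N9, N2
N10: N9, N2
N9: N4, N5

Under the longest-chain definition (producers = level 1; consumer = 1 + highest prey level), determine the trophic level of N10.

N4 is a producer → level 1.
N9 eats N4 (level 1); other prey at levels: N5 1 → level 2.
N10 eats N9 (level 2); other prey at levels: N2 2 → level 3.

Trophic level 3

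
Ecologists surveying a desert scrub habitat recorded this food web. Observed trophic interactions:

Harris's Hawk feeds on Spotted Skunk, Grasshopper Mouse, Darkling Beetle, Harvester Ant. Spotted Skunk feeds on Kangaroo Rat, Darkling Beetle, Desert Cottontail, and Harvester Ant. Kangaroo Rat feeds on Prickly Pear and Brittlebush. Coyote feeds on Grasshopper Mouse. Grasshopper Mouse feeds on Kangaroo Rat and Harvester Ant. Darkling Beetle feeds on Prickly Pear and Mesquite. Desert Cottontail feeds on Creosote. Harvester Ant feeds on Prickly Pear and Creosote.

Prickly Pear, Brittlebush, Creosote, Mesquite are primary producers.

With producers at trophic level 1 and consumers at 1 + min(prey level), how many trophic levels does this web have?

4

Producers (level 1): Prickly Pear, Brittlebush, Creosote, Mesquite.
Following each consumer down to its lowest-level prey: Prickly Pear → Harvester Ant → Grasshopper Mouse → Coyote (levels 1 through 4).
All prey of Coyote (Grasshopper Mouse 3) are at level 3 or above, so Coyote is at level 1 + 3 = 4.
Every consumer has at least one prey at level 3 or below, so none exceeds level 4.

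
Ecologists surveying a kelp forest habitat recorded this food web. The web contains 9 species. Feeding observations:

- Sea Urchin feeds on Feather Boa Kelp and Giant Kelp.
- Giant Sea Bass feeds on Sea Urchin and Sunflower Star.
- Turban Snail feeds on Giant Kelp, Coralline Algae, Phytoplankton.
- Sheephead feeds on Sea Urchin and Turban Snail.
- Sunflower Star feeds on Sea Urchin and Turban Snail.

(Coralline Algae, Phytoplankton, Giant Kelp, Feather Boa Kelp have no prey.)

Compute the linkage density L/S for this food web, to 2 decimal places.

There are L = 11 links among S = 9 species.
L/S = 11/9 = 1.2222 ≈ 1.22.

L/S = 1.22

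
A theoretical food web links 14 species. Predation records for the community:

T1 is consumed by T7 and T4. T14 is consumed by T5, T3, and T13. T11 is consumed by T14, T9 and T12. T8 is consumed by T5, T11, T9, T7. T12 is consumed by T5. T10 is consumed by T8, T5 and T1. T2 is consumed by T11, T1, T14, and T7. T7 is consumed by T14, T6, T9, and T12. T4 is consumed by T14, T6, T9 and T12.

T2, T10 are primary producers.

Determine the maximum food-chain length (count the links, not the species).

One longest chain: T10 → T8 → T7 → T14 → T13.
It has 5 species and 4 links.

4 links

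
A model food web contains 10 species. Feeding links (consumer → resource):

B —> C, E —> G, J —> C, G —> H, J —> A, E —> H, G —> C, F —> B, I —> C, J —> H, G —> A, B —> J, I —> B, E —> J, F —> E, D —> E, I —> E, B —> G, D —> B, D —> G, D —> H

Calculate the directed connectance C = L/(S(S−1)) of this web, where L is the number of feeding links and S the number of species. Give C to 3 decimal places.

C = 0.233

The web has S = 10 species and L = 21 feeding links.
C = L / (S(S−1)) = 21 / 90 = 0.2333 ≈ 0.233.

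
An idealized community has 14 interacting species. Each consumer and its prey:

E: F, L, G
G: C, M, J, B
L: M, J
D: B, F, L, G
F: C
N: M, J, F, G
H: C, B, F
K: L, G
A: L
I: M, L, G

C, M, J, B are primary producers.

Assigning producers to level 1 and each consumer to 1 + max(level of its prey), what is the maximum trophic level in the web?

3

Producers (level 1): C, M, J, B.
C → F → E gives E level 3.
No species has a prey at level 3, so no species reaches level 4.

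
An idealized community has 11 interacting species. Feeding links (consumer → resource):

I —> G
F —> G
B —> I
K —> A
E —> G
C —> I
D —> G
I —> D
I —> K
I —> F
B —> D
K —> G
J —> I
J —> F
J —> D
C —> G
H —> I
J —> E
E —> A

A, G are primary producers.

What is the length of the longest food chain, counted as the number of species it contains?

4 species

One longest chain: G → D → I → C.
It has 4 species and 3 links.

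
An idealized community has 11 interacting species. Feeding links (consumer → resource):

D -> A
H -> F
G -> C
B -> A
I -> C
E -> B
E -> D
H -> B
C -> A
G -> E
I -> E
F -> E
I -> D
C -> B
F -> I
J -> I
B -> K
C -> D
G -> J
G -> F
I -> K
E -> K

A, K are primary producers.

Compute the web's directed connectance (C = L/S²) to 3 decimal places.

C = 0.182

The web has S = 11 species and L = 22 feeding links.
C = L / S² = 22 / 121 = 0.1818 ≈ 0.182.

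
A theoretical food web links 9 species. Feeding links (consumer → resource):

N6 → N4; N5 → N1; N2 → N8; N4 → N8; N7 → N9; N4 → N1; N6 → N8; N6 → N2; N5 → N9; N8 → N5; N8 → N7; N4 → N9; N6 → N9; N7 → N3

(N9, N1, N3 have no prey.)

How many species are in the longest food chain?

5 species

One longest chain: N9 → N5 → N8 → N2 → N6.
It has 5 species and 4 links.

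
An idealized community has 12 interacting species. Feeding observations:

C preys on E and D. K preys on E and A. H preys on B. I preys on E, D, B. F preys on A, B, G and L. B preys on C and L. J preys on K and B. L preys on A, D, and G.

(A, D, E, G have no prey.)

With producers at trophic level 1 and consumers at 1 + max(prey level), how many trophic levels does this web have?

4

Producers (level 1): A, D, E, G.
A → L → B → I gives I level 4.
No species has a prey at level 4, so no species reaches level 5.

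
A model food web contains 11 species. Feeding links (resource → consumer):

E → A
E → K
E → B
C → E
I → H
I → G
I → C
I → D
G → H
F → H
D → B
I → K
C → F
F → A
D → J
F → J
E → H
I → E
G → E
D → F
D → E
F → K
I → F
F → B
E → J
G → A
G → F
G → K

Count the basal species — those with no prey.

1

Basal species (no prey listed): I.
Count: 1.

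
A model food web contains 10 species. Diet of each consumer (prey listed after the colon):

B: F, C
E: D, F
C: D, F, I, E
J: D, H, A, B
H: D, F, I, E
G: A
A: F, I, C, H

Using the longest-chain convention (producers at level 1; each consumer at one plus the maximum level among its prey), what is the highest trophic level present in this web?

Producers (level 1): D, F, I.
D → E → C → A → J gives J level 5.
No species has a prey at level 5, so no species reaches level 6.

5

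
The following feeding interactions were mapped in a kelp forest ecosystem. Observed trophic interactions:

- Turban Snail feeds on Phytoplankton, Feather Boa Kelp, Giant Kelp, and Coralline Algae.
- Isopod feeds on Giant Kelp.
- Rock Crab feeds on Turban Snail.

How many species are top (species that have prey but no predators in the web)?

Top species (has prey, but nothing eats it): Isopod, Rock Crab.
Count: 2.

2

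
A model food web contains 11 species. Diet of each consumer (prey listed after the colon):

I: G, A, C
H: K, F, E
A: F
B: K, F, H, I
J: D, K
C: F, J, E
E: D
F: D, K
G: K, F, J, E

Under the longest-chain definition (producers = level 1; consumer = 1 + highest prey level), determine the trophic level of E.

Trophic level 2

D is a producer → level 1.
E eats D → level 2.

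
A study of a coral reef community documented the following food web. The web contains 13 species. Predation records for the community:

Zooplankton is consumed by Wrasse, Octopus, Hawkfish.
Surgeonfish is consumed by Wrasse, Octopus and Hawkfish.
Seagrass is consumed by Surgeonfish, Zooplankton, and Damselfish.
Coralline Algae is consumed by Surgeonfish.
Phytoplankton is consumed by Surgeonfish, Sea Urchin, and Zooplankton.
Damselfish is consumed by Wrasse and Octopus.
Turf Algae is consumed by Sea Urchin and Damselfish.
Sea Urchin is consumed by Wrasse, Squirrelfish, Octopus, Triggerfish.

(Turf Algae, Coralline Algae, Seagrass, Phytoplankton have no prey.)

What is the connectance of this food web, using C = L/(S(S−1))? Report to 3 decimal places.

C = 0.135

The web has S = 13 species and L = 21 feeding links.
C = L / (S(S−1)) = 21 / 156 = 0.1346 ≈ 0.135.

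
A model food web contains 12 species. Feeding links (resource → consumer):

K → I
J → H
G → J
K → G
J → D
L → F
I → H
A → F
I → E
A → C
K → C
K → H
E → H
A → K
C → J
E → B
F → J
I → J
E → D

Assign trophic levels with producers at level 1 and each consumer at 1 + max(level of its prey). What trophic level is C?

A is a producer → level 1.
K eats A → level 2.
C eats K (level 2); other prey at levels: A 1 → level 3.

Trophic level 3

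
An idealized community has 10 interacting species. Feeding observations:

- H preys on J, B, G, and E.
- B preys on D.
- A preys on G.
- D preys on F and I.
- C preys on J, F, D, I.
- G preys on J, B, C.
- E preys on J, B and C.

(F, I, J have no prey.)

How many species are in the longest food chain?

One longest chain: F → D → C → E → H.
It has 5 species and 4 links.

5 species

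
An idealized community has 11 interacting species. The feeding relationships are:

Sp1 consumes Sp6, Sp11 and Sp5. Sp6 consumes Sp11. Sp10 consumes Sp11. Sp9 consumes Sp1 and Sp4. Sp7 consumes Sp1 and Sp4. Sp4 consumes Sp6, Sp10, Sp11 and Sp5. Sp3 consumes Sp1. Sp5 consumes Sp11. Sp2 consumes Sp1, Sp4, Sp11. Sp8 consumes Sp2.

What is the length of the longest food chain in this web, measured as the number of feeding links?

4 links

One longest chain: Sp11 → Sp10 → Sp4 → Sp2 → Sp8.
It has 5 species and 4 links.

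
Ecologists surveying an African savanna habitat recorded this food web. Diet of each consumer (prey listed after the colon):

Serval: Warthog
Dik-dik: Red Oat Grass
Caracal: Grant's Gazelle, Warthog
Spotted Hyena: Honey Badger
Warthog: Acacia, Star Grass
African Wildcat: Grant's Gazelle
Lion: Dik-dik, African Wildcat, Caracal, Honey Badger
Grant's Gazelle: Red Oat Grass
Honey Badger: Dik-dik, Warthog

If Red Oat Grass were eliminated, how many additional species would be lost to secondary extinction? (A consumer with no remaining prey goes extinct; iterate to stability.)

Remove Red Oat Grass.
Round 1: Grant's Gazelle (all prey gone), Dik-dik (all prey gone) → extinct.
Round 2: African Wildcat (all prey gone) → extinct.
No further losses. Total secondary extinctions: 3.

3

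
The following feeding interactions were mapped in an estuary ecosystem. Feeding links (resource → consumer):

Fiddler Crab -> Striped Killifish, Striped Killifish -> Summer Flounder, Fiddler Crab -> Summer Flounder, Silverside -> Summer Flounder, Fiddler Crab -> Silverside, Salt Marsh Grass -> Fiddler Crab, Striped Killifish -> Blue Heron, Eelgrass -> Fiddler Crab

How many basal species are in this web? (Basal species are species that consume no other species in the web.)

2

Basal species (no prey listed): Eelgrass, Salt Marsh Grass.
Count: 2.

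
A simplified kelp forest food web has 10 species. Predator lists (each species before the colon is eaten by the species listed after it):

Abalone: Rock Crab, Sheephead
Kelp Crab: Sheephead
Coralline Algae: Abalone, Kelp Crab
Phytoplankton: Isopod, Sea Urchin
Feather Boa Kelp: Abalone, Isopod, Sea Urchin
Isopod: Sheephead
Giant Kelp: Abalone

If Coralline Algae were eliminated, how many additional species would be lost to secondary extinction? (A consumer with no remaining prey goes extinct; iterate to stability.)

1

Remove Coralline Algae.
Round 1: Kelp Crab (all prey gone) → extinct.
No further losses. Total secondary extinctions: 1.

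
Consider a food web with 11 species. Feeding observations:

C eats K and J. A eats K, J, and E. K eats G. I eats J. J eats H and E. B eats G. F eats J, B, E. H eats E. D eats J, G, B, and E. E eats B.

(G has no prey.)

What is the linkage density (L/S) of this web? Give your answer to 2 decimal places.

L/S = 1.73

There are L = 19 links among S = 11 species.
L/S = 19/11 = 1.7273 ≈ 1.73.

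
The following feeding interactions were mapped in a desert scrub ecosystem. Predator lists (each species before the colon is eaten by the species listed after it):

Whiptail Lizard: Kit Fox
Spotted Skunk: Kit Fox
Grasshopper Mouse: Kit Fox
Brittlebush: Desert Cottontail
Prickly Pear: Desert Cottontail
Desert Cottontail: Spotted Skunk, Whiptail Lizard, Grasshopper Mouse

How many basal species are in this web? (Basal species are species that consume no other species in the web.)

Basal species (no prey listed): Brittlebush, Prickly Pear.
Count: 2.

2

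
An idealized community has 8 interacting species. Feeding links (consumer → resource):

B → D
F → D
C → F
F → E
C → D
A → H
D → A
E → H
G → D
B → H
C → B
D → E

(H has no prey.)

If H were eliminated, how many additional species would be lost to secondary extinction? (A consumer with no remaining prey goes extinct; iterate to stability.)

7

Remove H.
Round 1: E (all prey gone), A (all prey gone) → extinct.
Round 2: D (all prey gone) → extinct.
Round 3: G (all prey gone), F (all prey gone), B (all prey gone) → extinct.
Round 4: C (all prey gone) → extinct.
No further losses. Total secondary extinctions: 7.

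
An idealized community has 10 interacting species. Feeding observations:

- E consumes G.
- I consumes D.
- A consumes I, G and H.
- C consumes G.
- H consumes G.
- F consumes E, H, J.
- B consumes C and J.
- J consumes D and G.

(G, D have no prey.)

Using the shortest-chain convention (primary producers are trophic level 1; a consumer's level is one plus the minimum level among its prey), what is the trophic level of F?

G is a producer → level 1.
J eats G → level 2.
F eats J → level 3.
No prey of F is below level 2, so 3 is the minimum.

Trophic level 3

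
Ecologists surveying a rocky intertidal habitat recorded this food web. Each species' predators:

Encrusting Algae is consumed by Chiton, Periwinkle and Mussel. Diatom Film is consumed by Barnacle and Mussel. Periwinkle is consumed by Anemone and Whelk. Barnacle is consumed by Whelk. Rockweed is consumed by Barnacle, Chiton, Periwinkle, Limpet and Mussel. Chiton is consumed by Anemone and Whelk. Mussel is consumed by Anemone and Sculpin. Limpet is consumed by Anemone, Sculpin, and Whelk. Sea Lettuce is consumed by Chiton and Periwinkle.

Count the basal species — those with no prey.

4

Basal species (no prey listed): Diatom Film, Sea Lettuce, Encrusting Algae, Rockweed.
Count: 4.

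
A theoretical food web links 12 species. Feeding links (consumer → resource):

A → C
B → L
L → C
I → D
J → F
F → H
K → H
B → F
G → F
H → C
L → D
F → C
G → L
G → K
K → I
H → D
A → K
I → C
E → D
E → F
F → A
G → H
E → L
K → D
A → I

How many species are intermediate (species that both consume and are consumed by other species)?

Intermediate species (has both prey and predators): I, H, L, K, A, F.
Count: 6.

6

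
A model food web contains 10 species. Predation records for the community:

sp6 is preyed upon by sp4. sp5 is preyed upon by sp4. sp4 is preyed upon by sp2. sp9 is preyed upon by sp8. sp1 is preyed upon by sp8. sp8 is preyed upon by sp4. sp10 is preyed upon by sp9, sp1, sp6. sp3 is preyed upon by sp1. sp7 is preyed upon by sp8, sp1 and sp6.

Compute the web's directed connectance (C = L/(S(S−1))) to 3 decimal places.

C = 0.144

The web has S = 10 species and L = 13 feeding links.
C = L / (S(S−1)) = 13 / 90 = 0.1444 ≈ 0.144.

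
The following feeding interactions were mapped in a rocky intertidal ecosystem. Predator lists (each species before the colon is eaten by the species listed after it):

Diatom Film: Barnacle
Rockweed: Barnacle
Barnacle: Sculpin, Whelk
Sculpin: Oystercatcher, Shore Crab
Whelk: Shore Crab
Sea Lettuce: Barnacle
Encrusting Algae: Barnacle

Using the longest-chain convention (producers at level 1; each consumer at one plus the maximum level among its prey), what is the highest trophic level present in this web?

4

Producers (level 1): Sea Lettuce, Rockweed, Encrusting Algae, Diatom Film.
Sea Lettuce → Barnacle → Sculpin → Shore Crab gives Shore Crab level 4.
No species has a prey at level 4, so no species reaches level 5.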